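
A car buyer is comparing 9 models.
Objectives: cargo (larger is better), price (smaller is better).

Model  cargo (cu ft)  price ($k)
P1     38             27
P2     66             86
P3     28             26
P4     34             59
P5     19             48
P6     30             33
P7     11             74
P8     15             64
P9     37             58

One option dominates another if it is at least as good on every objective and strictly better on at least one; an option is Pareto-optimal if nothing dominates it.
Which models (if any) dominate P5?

P1: cargo 38≥19, price 27≤48 — dominates P5.
P3: cargo 28≥19, price 26≤48 — dominates P5.
P6: cargo 30≥19, price 33≤48 — dominates P5.
Others (P2, P4, P7, P8, P9) are each worse than P5 on at least one objective.

P1, P3, P6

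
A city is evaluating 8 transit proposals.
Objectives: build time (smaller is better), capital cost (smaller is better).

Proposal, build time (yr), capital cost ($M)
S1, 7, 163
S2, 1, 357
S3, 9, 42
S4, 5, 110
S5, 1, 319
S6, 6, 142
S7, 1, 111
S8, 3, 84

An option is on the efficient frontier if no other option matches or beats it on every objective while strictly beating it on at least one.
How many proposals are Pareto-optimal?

S1: dominated by S4 (build time 5≤7, capital cost 110≤163).
S2: dominated by S5 (build time 1≤1, capital cost 319≤357).
S3: not dominated (best capital cost).
S4: dominated by S8 (build time 3≤5, capital cost 84≤110).
S5: dominated by S7 (build time 1≤1, capital cost 111≤319).
S6: dominated by S4 (build time 5≤6, capital cost 110≤142).
S7: not dominated.
S8: not dominated.
Pareto-optimal: S3, S7, S8 → 3.

3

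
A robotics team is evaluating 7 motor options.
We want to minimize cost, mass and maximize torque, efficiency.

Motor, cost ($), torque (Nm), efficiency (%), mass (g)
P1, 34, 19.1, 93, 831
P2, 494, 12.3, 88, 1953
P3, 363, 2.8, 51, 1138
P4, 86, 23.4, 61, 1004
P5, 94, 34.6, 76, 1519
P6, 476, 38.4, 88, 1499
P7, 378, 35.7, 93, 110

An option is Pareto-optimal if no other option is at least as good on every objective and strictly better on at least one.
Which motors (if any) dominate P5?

none

P1: worse on torque (19.1 vs 34.6).
P2: worse on cost (494 vs 94).
P3: worse on cost (363 vs 94).
P4: worse on torque (23.4 vs 34.6).
P6: worse on cost (476 vs 94).
P7: worse on cost (378 vs 94).
No option dominates P5.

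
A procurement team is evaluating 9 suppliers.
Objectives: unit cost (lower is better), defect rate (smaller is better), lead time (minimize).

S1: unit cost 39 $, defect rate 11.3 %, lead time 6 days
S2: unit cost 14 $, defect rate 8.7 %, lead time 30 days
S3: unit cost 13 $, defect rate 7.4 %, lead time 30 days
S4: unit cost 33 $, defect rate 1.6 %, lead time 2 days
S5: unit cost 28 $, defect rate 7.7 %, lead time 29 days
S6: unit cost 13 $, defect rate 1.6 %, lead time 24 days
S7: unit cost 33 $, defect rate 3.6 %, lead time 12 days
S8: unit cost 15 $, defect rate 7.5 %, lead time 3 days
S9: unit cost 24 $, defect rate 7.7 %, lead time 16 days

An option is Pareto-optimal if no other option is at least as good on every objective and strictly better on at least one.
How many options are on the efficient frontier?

3

S1: dominated by S4 (unit cost 33≤39, defect rate 1.6≤11.3, lead time 2≤6).
S2: dominated by S3 (unit cost 13≤14, defect rate 7.4≤8.7, lead time 30≤30).
S3: dominated by S6 (unit cost 13≤13, defect rate 1.6≤7.4, lead time 24≤30).
S4: not dominated (best lead time).
S5: dominated by S6 (unit cost 13≤28, defect rate 1.6≤7.7, lead time 24≤29).
S6: not dominated.
S7: dominated by S4 (unit cost 33≤33, defect rate 1.6≤3.6, lead time 2≤12).
S8: not dominated.
S9: dominated by S8 (unit cost 15≤24, defect rate 7.5≤7.7, lead time 3≤16).
Pareto-optimal: S4, S6, S8 → 3.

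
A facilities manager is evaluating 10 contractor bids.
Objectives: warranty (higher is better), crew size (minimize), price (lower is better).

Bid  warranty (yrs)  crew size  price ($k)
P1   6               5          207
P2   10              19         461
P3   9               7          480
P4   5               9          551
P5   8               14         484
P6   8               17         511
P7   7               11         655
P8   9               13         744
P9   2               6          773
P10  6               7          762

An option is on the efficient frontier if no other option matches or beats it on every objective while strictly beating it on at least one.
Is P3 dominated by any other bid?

P1: worse on warranty (6 vs 9).
P2: worse on crew size (19 vs 7).
P4: worse on warranty (5 vs 9).
P5: worse on warranty (8 vs 9).
P6: worse on warranty (8 vs 9).
P7: worse on warranty (7 vs 9).
P8: worse on crew size (13 vs 7).
P9: worse on warranty (2 vs 9).
P10: worse on warranty (6 vs 9).
No option is at least as good as P3 on every objective and strictly better on one.

No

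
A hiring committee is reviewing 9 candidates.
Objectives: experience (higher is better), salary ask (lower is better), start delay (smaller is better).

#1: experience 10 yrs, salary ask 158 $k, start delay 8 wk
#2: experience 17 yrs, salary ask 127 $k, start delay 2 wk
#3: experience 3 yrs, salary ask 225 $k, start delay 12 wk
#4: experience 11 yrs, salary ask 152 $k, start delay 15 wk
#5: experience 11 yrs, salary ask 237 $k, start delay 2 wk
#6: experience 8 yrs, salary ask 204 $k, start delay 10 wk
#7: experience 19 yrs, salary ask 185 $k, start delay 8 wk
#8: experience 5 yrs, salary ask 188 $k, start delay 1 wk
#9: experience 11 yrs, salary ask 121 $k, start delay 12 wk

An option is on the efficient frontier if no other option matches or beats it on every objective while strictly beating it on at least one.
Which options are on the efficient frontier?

#2, #7, #8, #9

#1: dominated by #2 (experience 17≥10, salary ask 127≤158, start delay 2≤8).
#2: not dominated.
#3: dominated by #1 (experience 10≥3, salary ask 158≤225, start delay 8≤12).
#4: dominated by #2 (experience 17≥11, salary ask 127≤152, start delay 2≤15).
#5: dominated by #2 (experience 17≥11, salary ask 127≤237, start delay 2≤2).
#6: dominated by #1 (experience 10≥8, salary ask 158≤204, start delay 8≤10).
#7: not dominated (best experience).
#8: not dominated (best start delay).
#9: not dominated (best salary ask).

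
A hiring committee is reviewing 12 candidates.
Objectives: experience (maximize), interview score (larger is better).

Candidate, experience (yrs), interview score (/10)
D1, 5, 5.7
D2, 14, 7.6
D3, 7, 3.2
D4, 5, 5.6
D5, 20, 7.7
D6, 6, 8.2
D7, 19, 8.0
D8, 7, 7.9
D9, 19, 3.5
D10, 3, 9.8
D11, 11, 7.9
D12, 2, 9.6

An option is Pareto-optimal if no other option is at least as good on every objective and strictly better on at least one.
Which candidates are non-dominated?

D5, D6, D7, D10

D1: dominated by D2 (experience 14≥5, interview score 7.6≥5.7).
D2: dominated by D5 (experience 20≥14, interview score 7.7≥7.6).
D3: dominated by D2 (experience 14≥7, interview score 7.6≥3.2).
D4: dominated by D1 (experience 5≥5, interview score 5.7≥5.6).
D5: not dominated (best experience).
D6: not dominated.
D7: not dominated.
D8: dominated by D7 (experience 19≥7, interview score 8.0≥7.9).
D9: dominated by D5 (experience 20≥19, interview score 7.7≥3.5).
D10: not dominated (best interview score).
D11: dominated by D7 (experience 19≥11, interview score 8.0≥7.9).
D12: dominated by D10 (experience 3≥2, interview score 9.8≥9.6).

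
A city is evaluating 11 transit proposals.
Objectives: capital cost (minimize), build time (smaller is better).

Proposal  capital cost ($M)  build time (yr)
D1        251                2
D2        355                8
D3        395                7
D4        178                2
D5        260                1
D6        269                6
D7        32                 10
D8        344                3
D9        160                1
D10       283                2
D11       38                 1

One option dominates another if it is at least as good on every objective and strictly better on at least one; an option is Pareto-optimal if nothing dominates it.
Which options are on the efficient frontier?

D1: dominated by D4 (capital cost 178≤251, build time 2≤2).
D2: dominated by D1 (capital cost 251≤355, build time 2≤8).
D3: dominated by D1 (capital cost 251≤395, build time 2≤7).
D4: dominated by D9 (capital cost 160≤178, build time 1≤2).
D5: dominated by D9 (capital cost 160≤260, build time 1≤1).
D6: dominated by D1 (capital cost 251≤269, build time 2≤6).
D7: not dominated (best capital cost).
D8: dominated by D1 (capital cost 251≤344, build time 2≤3).
D9: dominated by D11 (capital cost 38≤160, build time 1≤1).
D10: dominated by D1 (capital cost 251≤283, build time 2≤2).
D11: not dominated.

D7, D11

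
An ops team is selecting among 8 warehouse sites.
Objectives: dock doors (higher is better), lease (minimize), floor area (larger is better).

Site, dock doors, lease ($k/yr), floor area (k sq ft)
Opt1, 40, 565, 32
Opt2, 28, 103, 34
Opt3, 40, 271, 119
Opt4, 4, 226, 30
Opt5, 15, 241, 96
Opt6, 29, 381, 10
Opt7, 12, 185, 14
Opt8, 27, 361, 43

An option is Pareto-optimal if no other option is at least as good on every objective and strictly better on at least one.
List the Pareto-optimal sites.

Opt1: dominated by Opt3 (dock doors 40≥40, lease 271≤565, floor area 119≥32).
Opt2: not dominated (best lease).
Opt3: not dominated (best floor area).
Opt4: dominated by Opt2 (dock doors 28≥4, lease 103≤226, floor area 34≥30).
Opt5: not dominated.
Opt6: dominated by Opt3 (dock doors 40≥29, lease 271≤381, floor area 119≥10).
Opt7: dominated by Opt2 (dock doors 28≥12, lease 103≤185, floor area 34≥14).
Opt8: dominated by Opt3 (dock doors 40≥27, lease 271≤361, floor area 119≥43).

Opt2, Opt3, Opt5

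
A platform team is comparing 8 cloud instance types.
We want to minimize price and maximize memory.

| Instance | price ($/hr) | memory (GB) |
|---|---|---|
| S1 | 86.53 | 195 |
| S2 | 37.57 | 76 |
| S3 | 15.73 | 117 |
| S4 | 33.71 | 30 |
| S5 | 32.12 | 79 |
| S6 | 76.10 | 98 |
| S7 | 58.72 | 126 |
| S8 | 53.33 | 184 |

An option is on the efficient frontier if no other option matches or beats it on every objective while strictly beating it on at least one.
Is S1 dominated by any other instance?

No

S2: worse on memory (76 vs 195).
S3: worse on memory (117 vs 195).
S4: worse on memory (30 vs 195).
S5: worse on memory (79 vs 195).
S6: worse on memory (98 vs 195).
S7: worse on memory (126 vs 195).
S8: worse on memory (184 vs 195).
No option is at least as good as S1 on every objective and strictly better on one.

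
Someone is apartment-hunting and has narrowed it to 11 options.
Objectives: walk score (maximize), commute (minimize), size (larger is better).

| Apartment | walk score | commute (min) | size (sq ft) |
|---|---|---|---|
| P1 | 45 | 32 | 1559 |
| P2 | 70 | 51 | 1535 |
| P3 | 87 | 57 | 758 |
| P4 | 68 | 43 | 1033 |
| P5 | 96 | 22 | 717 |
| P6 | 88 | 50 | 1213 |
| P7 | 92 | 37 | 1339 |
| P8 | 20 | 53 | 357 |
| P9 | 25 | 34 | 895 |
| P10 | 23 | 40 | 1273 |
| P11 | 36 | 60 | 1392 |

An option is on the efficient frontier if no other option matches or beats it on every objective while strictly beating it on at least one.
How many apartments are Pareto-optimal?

P1: not dominated (best size).
P2: not dominated.
P3: dominated by P6 (walk score 88≥87, commute 50≤57, size 1213≥758).
P4: dominated by P7 (walk score 92≥68, commute 37≤43, size 1339≥1033).
P5: not dominated (best walk score).
P6: dominated by P7 (walk score 92≥88, commute 37≤50, size 1339≥1213).
P7: not dominated.
P8: dominated by P1 (walk score 45≥20, commute 32≤53, size 1559≥357).
P9: dominated by P1 (walk score 45≥25, commute 32≤34, size 1559≥895).
P10: dominated by P1 (walk score 45≥23, commute 32≤40, size 1559≥1273).
P11: dominated by P1 (walk score 45≥36, commute 32≤60, size 1559≥1392).
Pareto-optimal: P1, P2, P5, P7 → 4.

4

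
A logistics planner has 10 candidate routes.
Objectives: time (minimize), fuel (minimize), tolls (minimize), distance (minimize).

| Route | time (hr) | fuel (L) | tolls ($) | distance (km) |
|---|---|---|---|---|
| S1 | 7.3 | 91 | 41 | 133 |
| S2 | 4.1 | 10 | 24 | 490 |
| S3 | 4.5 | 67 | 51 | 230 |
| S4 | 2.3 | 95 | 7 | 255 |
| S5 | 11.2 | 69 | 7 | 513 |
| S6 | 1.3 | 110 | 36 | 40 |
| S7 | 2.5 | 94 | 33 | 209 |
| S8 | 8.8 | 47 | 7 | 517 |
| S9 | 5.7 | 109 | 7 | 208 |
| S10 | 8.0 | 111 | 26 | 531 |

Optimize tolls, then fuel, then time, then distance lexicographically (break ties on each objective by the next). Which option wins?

S8

First minimize tolls: best is 7, kept {S4, S5, S8, S9}.
Then minimize fuel: best is 47, kept {S8}.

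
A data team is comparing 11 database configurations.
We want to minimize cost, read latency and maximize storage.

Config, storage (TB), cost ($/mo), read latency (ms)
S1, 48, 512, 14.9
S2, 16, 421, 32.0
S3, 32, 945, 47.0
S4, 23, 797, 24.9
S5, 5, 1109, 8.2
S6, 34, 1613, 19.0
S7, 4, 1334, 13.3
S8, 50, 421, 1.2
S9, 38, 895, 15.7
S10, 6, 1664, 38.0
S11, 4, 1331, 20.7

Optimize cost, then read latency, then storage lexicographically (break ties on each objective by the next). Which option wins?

First minimize cost: best is 421, kept {S2, S8}.
Then minimize read latency: best is 1.2, kept {S8}.

S8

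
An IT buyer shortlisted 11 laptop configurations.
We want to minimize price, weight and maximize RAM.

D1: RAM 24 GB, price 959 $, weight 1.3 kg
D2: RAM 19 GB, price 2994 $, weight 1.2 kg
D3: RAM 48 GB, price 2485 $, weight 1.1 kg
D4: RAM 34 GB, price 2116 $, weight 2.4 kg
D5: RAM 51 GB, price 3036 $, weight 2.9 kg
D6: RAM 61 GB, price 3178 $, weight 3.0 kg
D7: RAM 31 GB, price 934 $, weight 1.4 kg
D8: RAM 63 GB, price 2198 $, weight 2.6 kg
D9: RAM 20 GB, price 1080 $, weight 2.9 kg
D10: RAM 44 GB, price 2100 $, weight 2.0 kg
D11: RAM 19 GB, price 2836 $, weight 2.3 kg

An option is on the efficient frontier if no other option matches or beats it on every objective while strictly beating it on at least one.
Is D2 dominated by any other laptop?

Yes

D3 vs D2: RAM 48≥19, price 2485≤2994, weight 1.1≤1.2 — D3 is at least as good on every objective and strictly better on at least one, so D3 dominates D2.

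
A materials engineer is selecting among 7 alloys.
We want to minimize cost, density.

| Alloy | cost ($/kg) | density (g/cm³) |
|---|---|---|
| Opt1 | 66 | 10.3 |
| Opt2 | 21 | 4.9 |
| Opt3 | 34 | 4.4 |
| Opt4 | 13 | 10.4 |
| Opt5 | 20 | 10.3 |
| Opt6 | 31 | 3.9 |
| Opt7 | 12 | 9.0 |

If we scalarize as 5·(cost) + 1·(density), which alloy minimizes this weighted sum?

Opt1: 5·66 + 1·10.3 = 340.3
Opt2: 5·21 + 1·4.9 = 109.9
Opt3: 5·34 + 1·4.4 = 174.4
Opt4: 5·13 + 1·10.4 = 75.4
Opt5: 5·20 + 1·10.3 = 110.3
Opt6: 5·31 + 1·3.9 = 158.9
Opt7: 5·12 + 1·9.0 = 69.0
Lowest: Opt7 at 69.0.

Opt7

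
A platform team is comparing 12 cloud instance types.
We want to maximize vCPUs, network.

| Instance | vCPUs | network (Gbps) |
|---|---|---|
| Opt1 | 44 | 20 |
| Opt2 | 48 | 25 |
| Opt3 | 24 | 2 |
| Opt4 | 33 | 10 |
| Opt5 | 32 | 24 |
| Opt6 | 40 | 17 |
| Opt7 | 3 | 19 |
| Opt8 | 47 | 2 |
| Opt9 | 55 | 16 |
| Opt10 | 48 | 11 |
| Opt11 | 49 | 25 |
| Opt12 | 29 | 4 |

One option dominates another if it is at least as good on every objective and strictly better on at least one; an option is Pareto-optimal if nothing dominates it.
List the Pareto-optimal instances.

Opt1: dominated by Opt2 (vCPUs 48≥44, network 25≥20).
Opt2: dominated by Opt11 (vCPUs 49≥48, network 25≥25).
Opt3: dominated by Opt1 (vCPUs 44≥24, network 20≥2).
Opt4: dominated by Opt1 (vCPUs 44≥33, network 20≥10).
Opt5: dominated by Opt2 (vCPUs 48≥32, network 25≥24).
Opt6: dominated by Opt1 (vCPUs 44≥40, network 20≥17).
Opt7: dominated by Opt1 (vCPUs 44≥3, network 20≥19).
Opt8: dominated by Opt2 (vCPUs 48≥47, network 25≥2).
Opt9: not dominated (best vCPUs).
Opt10: dominated by Opt2 (vCPUs 48≥48, network 25≥11).
Opt11: not dominated.
Opt12: dominated by Opt1 (vCPUs 44≥29, network 20≥4).

Opt9, Opt11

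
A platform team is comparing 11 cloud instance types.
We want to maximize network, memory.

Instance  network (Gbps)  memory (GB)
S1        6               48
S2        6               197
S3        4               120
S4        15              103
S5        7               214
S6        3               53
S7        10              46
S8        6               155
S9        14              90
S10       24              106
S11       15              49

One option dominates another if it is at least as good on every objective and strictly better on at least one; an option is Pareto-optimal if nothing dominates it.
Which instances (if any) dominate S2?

S5

S5: network 7≥6, memory 214≥197 — dominates S2.
Others (S1, S3, S4, S6, S7, S8, S9, S10, S11) are each worse than S2 on at least one objective.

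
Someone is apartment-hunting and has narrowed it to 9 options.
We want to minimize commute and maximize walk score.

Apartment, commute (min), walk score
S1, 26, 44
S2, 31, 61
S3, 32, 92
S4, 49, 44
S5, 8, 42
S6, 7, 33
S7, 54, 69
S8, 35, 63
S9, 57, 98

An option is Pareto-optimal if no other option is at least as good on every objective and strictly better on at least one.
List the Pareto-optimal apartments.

S1, S2, S3, S5, S6, S9

S1: not dominated.
S2: not dominated.
S3: not dominated.
S4: dominated by S1 (commute 26≤49, walk score 44≥44).
S5: not dominated.
S6: not dominated (best commute).
S7: dominated by S3 (commute 32≤54, walk score 92≥69).
S8: dominated by S3 (commute 32≤35, walk score 92≥63).
S9: not dominated (best walk score).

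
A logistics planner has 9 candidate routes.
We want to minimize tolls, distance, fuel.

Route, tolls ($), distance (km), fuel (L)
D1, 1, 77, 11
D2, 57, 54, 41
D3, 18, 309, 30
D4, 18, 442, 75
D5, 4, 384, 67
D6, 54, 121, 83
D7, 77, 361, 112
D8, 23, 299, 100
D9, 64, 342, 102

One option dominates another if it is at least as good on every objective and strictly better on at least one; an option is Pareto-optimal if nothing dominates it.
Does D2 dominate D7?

D2 vs D7: tolls 57≤77, distance 54≤361, fuel 41≤112 — D2 is at least as good on every objective with at least one strict improvement.

Yes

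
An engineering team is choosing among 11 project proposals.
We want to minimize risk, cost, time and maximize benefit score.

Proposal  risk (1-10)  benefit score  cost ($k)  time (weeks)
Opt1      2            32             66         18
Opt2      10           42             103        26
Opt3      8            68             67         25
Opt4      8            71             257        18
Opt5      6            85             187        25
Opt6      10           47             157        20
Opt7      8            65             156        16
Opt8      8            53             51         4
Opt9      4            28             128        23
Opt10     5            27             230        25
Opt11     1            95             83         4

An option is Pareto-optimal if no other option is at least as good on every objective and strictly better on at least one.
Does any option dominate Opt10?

Opt1 vs Opt10: risk 2≤5, benefit score 32≥27, cost 66≤230, time 18≤25 — Opt1 is at least as good on every objective and strictly better on at least one, so Opt1 dominates Opt10.

Yes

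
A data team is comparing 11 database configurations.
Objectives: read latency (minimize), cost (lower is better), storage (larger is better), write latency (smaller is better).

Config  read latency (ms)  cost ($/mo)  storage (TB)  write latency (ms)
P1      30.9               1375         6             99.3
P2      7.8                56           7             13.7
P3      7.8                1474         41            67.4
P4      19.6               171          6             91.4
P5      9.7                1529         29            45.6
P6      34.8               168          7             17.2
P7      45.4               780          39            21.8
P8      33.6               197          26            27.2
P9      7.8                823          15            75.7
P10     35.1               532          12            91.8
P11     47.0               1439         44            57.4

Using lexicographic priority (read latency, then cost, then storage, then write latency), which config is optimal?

First minimize read latency: best is 7.8, kept {P2, P3, P9}.
Then minimize cost: best is 56, kept {P2}.

P2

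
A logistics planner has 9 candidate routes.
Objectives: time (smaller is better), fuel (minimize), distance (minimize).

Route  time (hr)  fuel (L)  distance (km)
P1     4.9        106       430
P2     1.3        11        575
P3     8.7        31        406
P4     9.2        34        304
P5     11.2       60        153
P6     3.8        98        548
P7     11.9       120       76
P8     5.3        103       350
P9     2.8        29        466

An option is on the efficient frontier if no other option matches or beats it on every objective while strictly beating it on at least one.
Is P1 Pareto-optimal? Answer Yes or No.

P2: worse on distance (575 vs 430).
P3: worse on time (8.7 vs 4.9).
P4: worse on time (9.2 vs 4.9).
P5: worse on time (11.2 vs 4.9).
P6: worse on distance (548 vs 430).
P7: worse on time (11.9 vs 4.9).
P8: worse on time (5.3 vs 4.9).
P9: worse on distance (466 vs 430).
No option is at least as good as P1 on every objective and strictly better on one.

Yes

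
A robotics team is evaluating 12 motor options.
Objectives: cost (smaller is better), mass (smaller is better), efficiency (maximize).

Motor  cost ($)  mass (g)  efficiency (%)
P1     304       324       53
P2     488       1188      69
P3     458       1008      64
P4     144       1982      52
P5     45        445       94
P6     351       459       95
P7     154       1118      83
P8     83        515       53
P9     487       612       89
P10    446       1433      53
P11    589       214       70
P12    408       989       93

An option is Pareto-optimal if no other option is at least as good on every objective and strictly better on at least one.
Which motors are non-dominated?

P1, P5, P6, P11

P1: not dominated.
P2: dominated by P5 (cost 45≤488, mass 445≤1188, efficiency 94≥69).
P3: dominated by P5 (cost 45≤458, mass 445≤1008, efficiency 94≥64).
P4: dominated by P5 (cost 45≤144, mass 445≤1982, efficiency 94≥52).
P5: not dominated (best cost).
P6: not dominated (best efficiency).
P7: dominated by P5 (cost 45≤154, mass 445≤1118, efficiency 94≥83).
P8: dominated by P5 (cost 45≤83, mass 445≤515, efficiency 94≥53).
P9: dominated by P5 (cost 45≤487, mass 445≤612, efficiency 94≥89).
P10: dominated by P1 (cost 304≤446, mass 324≤1433, efficiency 53≥53).
P11: not dominated (best mass).
P12: dominated by P5 (cost 45≤408, mass 445≤989, efficiency 94≥93).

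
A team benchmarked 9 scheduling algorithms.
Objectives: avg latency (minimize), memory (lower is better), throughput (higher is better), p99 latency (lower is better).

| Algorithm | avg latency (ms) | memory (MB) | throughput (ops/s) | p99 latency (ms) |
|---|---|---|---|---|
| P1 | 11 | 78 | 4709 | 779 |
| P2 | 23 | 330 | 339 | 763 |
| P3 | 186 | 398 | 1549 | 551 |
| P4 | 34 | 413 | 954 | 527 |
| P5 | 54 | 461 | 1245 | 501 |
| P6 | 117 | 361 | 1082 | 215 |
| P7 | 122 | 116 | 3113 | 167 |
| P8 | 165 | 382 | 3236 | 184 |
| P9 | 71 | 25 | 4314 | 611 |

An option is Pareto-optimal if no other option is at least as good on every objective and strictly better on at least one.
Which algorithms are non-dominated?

P1: not dominated (best avg latency).
P2: not dominated.
P3: dominated by P7 (avg latency 122≤186, memory 116≤398, throughput 3113≥1549, p99 latency 167≤551).
P4: not dominated.
P5: not dominated.
P6: not dominated.
P7: not dominated (best p99 latency).
P8: not dominated.
P9: not dominated (best memory).

P1, P2, P4, P5, P6, P7, P8, P9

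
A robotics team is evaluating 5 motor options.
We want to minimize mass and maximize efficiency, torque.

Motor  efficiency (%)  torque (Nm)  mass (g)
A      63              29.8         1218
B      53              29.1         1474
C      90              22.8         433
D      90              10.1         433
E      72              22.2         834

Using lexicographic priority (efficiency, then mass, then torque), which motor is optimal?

First maximize efficiency: best is 90, kept {C, D}.
Then minimize mass: best is 433, kept {C, D}.
Then maximize torque: best is 22.8, kept {C}.

C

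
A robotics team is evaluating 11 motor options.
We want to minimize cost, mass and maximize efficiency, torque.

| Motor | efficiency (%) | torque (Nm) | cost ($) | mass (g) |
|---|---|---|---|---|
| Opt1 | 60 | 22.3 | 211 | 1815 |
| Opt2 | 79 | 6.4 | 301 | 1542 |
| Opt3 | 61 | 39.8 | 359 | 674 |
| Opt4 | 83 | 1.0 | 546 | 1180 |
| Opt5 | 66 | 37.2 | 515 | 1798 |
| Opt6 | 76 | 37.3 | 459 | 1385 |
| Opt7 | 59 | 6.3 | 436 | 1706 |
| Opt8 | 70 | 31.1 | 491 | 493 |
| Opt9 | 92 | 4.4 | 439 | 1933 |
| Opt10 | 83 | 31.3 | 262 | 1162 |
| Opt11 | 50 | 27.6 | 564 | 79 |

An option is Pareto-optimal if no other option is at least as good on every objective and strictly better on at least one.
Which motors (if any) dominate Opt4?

Opt10

Opt10: efficiency 83≥83, torque 31.3≥1.0, cost 262≤546, mass 1162≤1180 — dominates Opt4.
Others (Opt1, Opt2, Opt3, Opt5, Opt6, Opt7, Opt8, Opt9, Opt11) are each worse than Opt4 on at least one objective.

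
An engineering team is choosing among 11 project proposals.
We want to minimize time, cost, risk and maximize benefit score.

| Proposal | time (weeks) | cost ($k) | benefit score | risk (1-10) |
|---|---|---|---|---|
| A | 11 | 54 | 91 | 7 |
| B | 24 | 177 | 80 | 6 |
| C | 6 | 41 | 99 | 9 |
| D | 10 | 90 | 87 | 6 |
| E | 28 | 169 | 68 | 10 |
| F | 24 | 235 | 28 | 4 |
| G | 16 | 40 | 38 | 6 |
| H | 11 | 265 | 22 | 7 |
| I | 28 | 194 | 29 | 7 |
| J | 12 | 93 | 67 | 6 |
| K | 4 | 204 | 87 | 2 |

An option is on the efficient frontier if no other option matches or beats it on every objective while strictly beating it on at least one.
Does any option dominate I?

Yes

A vs I: time 11≤28, cost 54≤194, benefit score 91≥29, risk 7≤7 — A is at least as good on every objective and strictly better on at least one, so A dominates I.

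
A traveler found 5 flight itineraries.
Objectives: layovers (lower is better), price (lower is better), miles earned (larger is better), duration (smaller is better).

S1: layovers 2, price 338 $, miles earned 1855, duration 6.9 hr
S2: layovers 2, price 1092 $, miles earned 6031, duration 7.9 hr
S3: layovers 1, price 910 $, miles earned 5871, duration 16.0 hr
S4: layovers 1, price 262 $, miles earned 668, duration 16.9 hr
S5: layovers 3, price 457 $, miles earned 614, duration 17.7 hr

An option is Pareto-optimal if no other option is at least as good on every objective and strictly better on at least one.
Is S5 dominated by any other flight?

S1 vs S5: layovers 2≤3, price 338≤457, miles earned 1855≥614, duration 6.9≤17.7 — S1 is at least as good on every objective and strictly better on at least one, so S1 dominates S5.

Yes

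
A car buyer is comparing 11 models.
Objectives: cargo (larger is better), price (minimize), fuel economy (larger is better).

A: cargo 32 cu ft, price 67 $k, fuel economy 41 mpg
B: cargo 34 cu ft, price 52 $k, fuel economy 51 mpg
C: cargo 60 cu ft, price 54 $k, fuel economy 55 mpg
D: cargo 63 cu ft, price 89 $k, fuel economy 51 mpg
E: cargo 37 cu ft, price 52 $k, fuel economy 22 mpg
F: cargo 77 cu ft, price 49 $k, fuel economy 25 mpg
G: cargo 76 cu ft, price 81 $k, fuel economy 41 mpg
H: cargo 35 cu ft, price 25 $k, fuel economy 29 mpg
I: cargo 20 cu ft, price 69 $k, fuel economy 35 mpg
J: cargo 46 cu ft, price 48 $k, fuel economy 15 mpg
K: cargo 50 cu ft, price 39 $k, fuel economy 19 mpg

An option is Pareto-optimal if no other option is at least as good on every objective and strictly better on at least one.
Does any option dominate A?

B vs A: cargo 34≥32, price 52≤67, fuel economy 51≥41 — B is at least as good on every objective and strictly better on at least one, so B dominates A.

Yes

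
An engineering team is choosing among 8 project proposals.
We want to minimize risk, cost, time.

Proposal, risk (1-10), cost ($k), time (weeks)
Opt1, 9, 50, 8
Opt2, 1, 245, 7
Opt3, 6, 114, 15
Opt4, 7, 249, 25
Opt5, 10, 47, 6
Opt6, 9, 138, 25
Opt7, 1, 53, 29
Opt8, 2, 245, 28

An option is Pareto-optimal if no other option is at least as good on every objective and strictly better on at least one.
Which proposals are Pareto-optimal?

Opt1, Opt2, Opt3, Opt5, Opt7

Opt1: not dominated.
Opt2: not dominated.
Opt3: not dominated.
Opt4: dominated by Opt2 (risk 1≤7, cost 245≤249, time 7≤25).
Opt5: not dominated (best cost).
Opt6: dominated by Opt1 (risk 9≤9, cost 50≤138, time 8≤25).
Opt7: not dominated.
Opt8: dominated by Opt2 (risk 1≤2, cost 245≤245, time 7≤28).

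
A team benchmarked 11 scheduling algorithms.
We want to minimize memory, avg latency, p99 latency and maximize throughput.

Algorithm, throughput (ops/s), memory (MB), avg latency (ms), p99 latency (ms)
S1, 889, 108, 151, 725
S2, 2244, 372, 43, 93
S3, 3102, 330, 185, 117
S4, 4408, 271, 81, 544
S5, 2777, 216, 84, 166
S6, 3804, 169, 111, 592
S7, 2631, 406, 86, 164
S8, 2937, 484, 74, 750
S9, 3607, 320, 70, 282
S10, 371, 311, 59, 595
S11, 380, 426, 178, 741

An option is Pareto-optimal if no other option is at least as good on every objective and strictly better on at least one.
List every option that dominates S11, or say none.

S1: throughput 889≥380, memory 108≤426, avg latency 151≤178, p99 latency 725≤741 — dominates S11.
S2: throughput 2244≥380, memory 372≤426, avg latency 43≤178, p99 latency 93≤741 — dominates S11.
S4: throughput 4408≥380, memory 271≤426, avg latency 81≤178, p99 latency 544≤741 — dominates S11.
S5: throughput 2777≥380, memory 216≤426, avg latency 84≤178, p99 latency 166≤741 — dominates S11.
S6: throughput 3804≥380, memory 169≤426, avg latency 111≤178, p99 latency 592≤741 — dominates S11.
S7: throughput 2631≥380, memory 406≤426, avg latency 86≤178, p99 latency 164≤741 — dominates S11.
S9: throughput 3607≥380, memory 320≤426, avg latency 70≤178, p99 latency 282≤741 — dominates S11.
Others (S3, S8, S10) are each worse than S11 on at least one objective.

S1, S2, S4, S5, S6, S7, S9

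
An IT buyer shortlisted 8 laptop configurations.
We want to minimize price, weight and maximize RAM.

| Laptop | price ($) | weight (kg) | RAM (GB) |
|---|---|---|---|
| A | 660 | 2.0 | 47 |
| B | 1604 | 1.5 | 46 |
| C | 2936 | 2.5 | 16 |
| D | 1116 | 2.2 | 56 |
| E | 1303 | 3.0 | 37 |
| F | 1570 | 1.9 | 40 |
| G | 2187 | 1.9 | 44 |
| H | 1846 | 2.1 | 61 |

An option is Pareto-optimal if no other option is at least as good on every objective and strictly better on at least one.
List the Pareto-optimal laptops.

A, B, D, F, H

A: not dominated (best price).
B: not dominated (best weight).
C: dominated by A (price 660≤2936, weight 2.0≤2.5, RAM 47≥16).
D: not dominated.
E: dominated by A (price 660≤1303, weight 2.0≤3.0, RAM 47≥37).
F: not dominated.
G: dominated by B (price 1604≤2187, weight 1.5≤1.9, RAM 46≥44).
H: not dominated (best RAM).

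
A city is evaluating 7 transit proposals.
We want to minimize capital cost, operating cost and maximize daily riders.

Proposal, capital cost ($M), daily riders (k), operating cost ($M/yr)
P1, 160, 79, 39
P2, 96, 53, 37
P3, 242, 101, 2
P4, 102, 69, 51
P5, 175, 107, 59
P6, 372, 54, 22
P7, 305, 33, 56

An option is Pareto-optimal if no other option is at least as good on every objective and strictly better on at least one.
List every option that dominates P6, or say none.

P3: capital cost 242≤372, daily riders 101≥54, operating cost 2≤22 — dominates P6.
Others (P1, P2, P4, P5, P7) are each worse than P6 on at least one objective.

P3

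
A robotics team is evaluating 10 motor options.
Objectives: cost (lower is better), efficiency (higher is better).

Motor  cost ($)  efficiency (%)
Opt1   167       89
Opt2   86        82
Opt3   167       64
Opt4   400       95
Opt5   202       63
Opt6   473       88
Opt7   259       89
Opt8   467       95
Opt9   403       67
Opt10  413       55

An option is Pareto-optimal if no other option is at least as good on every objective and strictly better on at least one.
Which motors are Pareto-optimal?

Opt1: not dominated.
Opt2: not dominated (best cost).
Opt3: dominated by Opt1 (cost 167≤167, efficiency 89≥64).
Opt4: not dominated.
Opt5: dominated by Opt1 (cost 167≤202, efficiency 89≥63).
Opt6: dominated by Opt1 (cost 167≤473, efficiency 89≥88).
Opt7: dominated by Opt1 (cost 167≤259, efficiency 89≥89).
Opt8: dominated by Opt4 (cost 400≤467, efficiency 95≥95).
Opt9: dominated by Opt1 (cost 167≤403, efficiency 89≥67).
Opt10: dominated by Opt1 (cost 167≤413, efficiency 89≥55).

Opt1, Opt2, Opt4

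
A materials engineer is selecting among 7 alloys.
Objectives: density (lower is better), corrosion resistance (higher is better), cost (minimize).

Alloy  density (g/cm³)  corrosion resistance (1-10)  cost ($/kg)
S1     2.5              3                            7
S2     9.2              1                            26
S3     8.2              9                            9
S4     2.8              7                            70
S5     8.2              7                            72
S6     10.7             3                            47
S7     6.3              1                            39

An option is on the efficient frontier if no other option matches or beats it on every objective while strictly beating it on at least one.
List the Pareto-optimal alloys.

S1: not dominated (best density).
S2: dominated by S1 (density 2.5≤9.2, corrosion resistance 3≥1, cost 7≤26).
S3: not dominated (best corrosion resistance).
S4: not dominated.
S5: dominated by S3 (density 8.2≤8.2, corrosion resistance 9≥7, cost 9≤72).
S6: dominated by S1 (density 2.5≤10.7, corrosion resistance 3≥3, cost 7≤47).
S7: dominated by S1 (density 2.5≤6.3, corrosion resistance 3≥1, cost 7≤39).

S1, S3, S4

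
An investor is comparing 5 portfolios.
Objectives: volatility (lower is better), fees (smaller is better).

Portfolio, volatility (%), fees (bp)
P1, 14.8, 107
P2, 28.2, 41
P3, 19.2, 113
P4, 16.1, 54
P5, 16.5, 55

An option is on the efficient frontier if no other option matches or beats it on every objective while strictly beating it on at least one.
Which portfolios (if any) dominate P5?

P4: volatility 16.1≤16.5, fees 54≤55 — dominates P5.
Others (P1, P2, P3) are each worse than P5 on at least one objective.

P4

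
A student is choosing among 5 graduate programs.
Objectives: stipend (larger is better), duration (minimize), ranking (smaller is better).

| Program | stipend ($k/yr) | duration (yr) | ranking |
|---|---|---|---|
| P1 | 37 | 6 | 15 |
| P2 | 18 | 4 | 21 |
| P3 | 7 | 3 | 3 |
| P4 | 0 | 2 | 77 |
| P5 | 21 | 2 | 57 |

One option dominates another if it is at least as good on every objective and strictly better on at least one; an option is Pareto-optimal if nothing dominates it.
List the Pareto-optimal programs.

P1: not dominated (best stipend).
P2: not dominated.
P3: not dominated (best ranking).
P4: dominated by P5 (stipend 21≥0, duration 2≤2, ranking 57≤77).
P5: not dominated.

P1, P2, P3, P5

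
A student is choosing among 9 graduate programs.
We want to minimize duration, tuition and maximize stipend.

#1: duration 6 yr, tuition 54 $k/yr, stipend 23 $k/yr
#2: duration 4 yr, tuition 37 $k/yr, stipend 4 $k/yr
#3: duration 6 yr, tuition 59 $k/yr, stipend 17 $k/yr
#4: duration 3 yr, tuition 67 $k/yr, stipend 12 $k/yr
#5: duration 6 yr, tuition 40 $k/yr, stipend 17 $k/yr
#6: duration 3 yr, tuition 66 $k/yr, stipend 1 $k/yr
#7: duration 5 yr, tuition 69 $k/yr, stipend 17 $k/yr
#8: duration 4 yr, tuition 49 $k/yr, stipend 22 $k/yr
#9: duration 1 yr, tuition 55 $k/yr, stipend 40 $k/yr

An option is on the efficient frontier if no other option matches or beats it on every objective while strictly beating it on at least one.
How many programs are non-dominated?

5

#1: not dominated.
#2: not dominated (best tuition).
#3: dominated by #1 (duration 6≤6, tuition 54≤59, stipend 23≥17).
#4: dominated by #9 (duration 1≤3, tuition 55≤67, stipend 40≥12).
#5: not dominated.
#6: dominated by #9 (duration 1≤3, tuition 55≤66, stipend 40≥1).
#7: dominated by #8 (duration 4≤5, tuition 49≤69, stipend 22≥17).
#8: not dominated.
#9: not dominated (best duration).
Pareto-optimal: #1, #2, #5, #8, #9 → 5.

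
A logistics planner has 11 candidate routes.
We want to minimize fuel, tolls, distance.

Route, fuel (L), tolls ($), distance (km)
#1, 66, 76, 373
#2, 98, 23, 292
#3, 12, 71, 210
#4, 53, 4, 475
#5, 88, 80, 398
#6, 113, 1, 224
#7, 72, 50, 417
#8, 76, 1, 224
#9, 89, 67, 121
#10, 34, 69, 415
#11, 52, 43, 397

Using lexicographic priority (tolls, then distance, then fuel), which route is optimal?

First minimize tolls: best is 1, kept {#6, #8}.
Then minimize distance: best is 224, kept {#6, #8}.
Then minimize fuel: best is 76, kept {#8}.

#8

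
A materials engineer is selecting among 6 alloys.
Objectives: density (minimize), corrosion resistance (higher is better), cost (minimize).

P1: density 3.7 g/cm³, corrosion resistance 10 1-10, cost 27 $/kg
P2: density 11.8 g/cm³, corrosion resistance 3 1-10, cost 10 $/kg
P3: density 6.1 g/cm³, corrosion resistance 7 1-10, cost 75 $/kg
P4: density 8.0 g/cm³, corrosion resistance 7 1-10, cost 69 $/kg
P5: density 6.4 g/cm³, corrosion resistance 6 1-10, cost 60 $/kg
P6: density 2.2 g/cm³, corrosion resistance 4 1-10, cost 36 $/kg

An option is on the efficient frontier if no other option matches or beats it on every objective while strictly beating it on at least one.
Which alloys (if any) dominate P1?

none

P2: worse on density (11.8 vs 3.7).
P3: worse on density (6.1 vs 3.7).
P4: worse on density (8.0 vs 3.7).
P5: worse on density (6.4 vs 3.7).
P6: worse on corrosion resistance (4 vs 10).
No option dominates P1.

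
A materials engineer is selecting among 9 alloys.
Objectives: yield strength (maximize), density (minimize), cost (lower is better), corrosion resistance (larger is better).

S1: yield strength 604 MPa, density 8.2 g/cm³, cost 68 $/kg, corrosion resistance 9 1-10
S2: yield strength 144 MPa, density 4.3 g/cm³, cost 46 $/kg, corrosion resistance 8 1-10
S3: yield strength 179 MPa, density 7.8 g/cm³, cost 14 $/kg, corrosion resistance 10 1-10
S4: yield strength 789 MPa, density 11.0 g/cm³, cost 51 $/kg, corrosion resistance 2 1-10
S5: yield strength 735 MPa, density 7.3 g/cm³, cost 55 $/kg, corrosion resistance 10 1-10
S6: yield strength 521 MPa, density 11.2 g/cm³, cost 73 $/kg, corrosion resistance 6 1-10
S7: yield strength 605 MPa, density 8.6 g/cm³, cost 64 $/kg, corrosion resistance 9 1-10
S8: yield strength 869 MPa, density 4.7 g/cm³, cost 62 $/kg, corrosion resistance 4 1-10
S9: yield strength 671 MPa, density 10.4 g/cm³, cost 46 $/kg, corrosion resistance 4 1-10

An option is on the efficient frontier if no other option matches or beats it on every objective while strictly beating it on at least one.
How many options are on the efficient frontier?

6

S1: dominated by S5 (yield strength 735≥604, density 7.3≤8.2, cost 55≤68, corrosion resistance 10≥9).
S2: not dominated (best density).
S3: not dominated (best cost).
S4: not dominated.
S5: not dominated.
S6: dominated by S1 (yield strength 604≥521, density 8.2≤11.2, cost 68≤73, corrosion resistance 9≥6).
S7: dominated by S5 (yield strength 735≥605, density 7.3≤8.6, cost 55≤64, corrosion resistance 10≥9).
S8: not dominated (best yield strength).
S9: not dominated.
Pareto-optimal: S2, S3, S4, S5, S8, S9 → 6.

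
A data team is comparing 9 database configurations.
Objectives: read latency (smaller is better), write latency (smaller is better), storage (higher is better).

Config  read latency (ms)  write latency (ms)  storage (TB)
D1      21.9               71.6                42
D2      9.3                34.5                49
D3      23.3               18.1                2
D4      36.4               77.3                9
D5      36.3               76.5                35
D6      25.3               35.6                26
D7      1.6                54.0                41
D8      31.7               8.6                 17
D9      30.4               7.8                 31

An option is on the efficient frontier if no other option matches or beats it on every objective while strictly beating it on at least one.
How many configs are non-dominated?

D1: dominated by D2 (read latency 9.3≤21.9, write latency 34.5≤71.6, storage 49≥42).
D2: not dominated (best storage).
D3: not dominated.
D4: dominated by D1 (read latency 21.9≤36.4, write latency 71.6≤77.3, storage 42≥9).
D5: dominated by D1 (read latency 21.9≤36.3, write latency 71.6≤76.5, storage 42≥35).
D6: dominated by D2 (read latency 9.3≤25.3, write latency 34.5≤35.6, storage 49≥26).
D7: not dominated (best read latency).
D8: dominated by D9 (read latency 30.4≤31.7, write latency 7.8≤8.6, storage 31≥17).
D9: not dominated (best write latency).
Pareto-optimal: D2, D3, D7, D9 → 4.

4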